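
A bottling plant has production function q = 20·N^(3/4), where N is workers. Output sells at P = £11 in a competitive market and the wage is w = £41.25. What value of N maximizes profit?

N* = 256

MP_N = (3/4)·20·N^(-1/4) = 15·N^(-1/4).
Profit maximization for a price taker requires P·MP_N = w: 11·15·N^(-1/4) = 41.25.
So N^(-1/4) = 0.25, which gives N = 256.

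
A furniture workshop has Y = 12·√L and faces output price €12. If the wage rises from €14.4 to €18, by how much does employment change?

From P·MP_L = w with MP_L = 6·L^(-1/2), the labor demand is L(w) = (72/w)^(2).
At w = 14.4: L = 25. At w = 18: L = 16.
ΔL = 16 − 25 = -9.

ΔL = -9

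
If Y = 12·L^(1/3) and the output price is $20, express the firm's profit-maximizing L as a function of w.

L(w) = (80/w)^(3/2)

MP_L = (1/3)·12·L^(-2/3) = 4·L^(-2/3).
Setting P·MP_L = w: 80·L^(-2/3) = w.
Solving for L: L^(-2/3) = w/80, so L = (80/w)^(3/2).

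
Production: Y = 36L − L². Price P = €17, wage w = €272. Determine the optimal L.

L* = 10

The marginal product of L is MP_L = 36 − 2L.
A price-taking firm hires until the value of the marginal product equals the wage: P·MP_L = w, so 17·(36 − 2L) = 272.
Then 36 − 2L = 16, giving L = 10.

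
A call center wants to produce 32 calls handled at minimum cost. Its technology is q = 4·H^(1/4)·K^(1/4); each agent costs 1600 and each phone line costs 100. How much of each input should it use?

H* = 16, K* = 256

Cost minimization requires the marginal rate of technical substitution to equal the input-price ratio: MP_H/MP_K = w/r.
Here MP_H/MP_K = (1/4)·(K/H)/(1/4) = (K/H). Setting this equal to 1600/100 = 16 gives K = 16H.
Substituting into q = 32: 4·H^(1/4)·(16H)^(1/4) = 32.
Solving, H = 16 and K = 256.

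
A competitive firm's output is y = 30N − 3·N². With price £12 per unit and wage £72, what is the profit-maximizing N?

N* = 4

The marginal product of N is MP_N = 30 − 6N.
A price-taking firm hires until the value of the marginal product equals the wage: P·MP_N = w, so 12·(30 − 6N) = 72.
Then 30 − 6N = 6, giving N = 4.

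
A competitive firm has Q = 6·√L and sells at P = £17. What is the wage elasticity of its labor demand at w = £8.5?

MP_L = (1/2)·6·L^(-1/2), so P·MP_L = w gives 51·L^(-1/2) = w.
Solving, L(w) = (51/w)^(2). This is a constant-elasticity form: L ∝ w^(−2), so ε = −2.

ε = -2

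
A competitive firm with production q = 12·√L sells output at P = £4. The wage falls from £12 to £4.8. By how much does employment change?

From P·MP_L = w with MP_L = 6·L^(-1/2), the labor demand is L(w) = (24/w)^(2).
At w = 12: L = 4. At w = 4.8: L = 25.
ΔL = 25 − 4 = 21.

ΔL = 21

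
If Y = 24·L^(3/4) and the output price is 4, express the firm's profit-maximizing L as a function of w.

L(w) = (72/w)^(4)

MP_L = (3/4)·24·L^(-1/4) = 18·L^(-1/4).
Setting P·MP_L = w: 72·L^(-1/4) = w.
Solving for L: L^(-1/4) = w/72, so L = (72/w)^(4).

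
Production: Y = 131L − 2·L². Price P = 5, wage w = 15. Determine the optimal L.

L* = 32

The marginal product of L is MP_L = 131 − 4L.
A price-taking firm hires until the value of the marginal product equals the wage: P·MP_L = w, so 5·(131 − 4L) = 15.
Then 131 − 4L = 3, giving L = 32.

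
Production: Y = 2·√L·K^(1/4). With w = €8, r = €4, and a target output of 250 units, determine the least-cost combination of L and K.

L* = 625, K* = 625

Cost minimization requires the marginal rate of technical substitution to equal the input-price ratio: MP_L/MP_K = w/r.
Here MP_L/MP_K = (1/2)·(K/L)/(1/4) = 2·(K/L). Setting this equal to 8/4 = 2 gives K = L.
Substituting into Y = 250: 2·L^(1/2)·(L)^(1/4) = 250.
Solving, L = 625 and K = 625.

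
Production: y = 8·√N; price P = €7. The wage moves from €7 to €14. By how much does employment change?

ΔN = -12

From P·MP_N = w with MP_N = 4·N^(-1/2), the labor demand is N(w) = (28/w)^(2).
At w = 7: N = 16. At w = 14: N = 4.
ΔN = 4 − 16 = -12.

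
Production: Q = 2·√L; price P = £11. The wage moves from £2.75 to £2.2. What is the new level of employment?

L* = 25

From P·MP_L = w with MP_L = L^(-1/2), the labor demand is L(w) = (11/w)^(2).
At w = 2.75: L = 16. At w = 2.2: L = 25.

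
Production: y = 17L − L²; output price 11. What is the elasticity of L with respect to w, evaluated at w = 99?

From P·MP_L = w with MP_L = 17 − 2L, labor demand is L(w) = (17 − w/11)/2.
dL/dw = −1/(22) = -1/22.
At w = 99, L = 4, so ε = (dL/dw)·(w/L) = (-1/22)·(99/4) = -1.125.

ε = -1.125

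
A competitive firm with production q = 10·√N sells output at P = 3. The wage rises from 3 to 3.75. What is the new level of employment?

From P·MP_N = w with MP_N = 5·N^(-1/2), the labor demand is N(w) = (15/w)^(2).
At w = 3: N = 25. At w = 3.75: N = 16.

N* = 16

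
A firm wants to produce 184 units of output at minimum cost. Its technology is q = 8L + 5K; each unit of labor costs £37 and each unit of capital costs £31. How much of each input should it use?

L* = 23, K* = 0

The inputs are perfect substitutes, so the firm uses whichever has the lower cost per unit of output.
Cost per unit of output via L is w/8 = 4.625; via K it is r/5 = 6.2. L is cheaper.
Producing q = 184 with L alone: L = 23, K = 0.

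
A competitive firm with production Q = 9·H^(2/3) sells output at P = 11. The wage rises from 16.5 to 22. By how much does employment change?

From P·MP_H = w with MP_H = 6·H^(-1/3), the labor demand is H(w) = (66/w)^(3).
At w = 16.5: H = 64. At w = 22: H = 27.
ΔH = 27 − 64 = -37.

ΔH = -37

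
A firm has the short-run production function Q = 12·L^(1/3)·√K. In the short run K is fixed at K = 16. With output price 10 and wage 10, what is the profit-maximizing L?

With K = 16, MP_L = (1/3)·12·L^(-2/3)·16^(1/2) = 16·L^(-2/3).
Profit maximization for a price taker requires P·MP_L = w: 10·16·L^(-2/3) = 10.
So L^(-2/3) = 0.0625, which gives L = 64.

L* = 64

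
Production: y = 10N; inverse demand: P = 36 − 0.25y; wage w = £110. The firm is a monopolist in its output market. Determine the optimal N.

Marginal revenue from the inverse demand is MR = 36 − 0.5y.
The marginal product is MP_N = 10.
A monopolist hires until marginal revenue product equals the wage: MR·MP_N = w.
(36 − 5N)·10 = 110, so N = 5.

N* = 5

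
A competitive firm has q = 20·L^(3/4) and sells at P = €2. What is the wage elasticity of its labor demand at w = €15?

MP_L = (3/4)·20·L^(-1/4), so P·MP_L = w gives 30·L^(-1/4) = w.
Solving, L(w) = (30/w)^(4). This is a constant-elasticity form: L ∝ w^(−4), so ε = −4.

ε = -4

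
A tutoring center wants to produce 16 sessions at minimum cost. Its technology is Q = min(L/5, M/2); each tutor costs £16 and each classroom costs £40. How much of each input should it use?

With a fixed-proportions technology, the cost-minimizing bundle uses no slack in either input: L/5 = M/2 = Q.
So L = 5·16 = 80 and M = 2·16 = 32.

L* = 80, M* = 32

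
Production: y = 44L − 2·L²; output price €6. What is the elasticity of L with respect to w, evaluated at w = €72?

ε = -0.375

From P·MP_L = w with MP_L = 44 − 4L, labor demand is L(w) = (44 − w/6)/4.
dL/dw = −1/(24) = -1/24.
At w = 72, L = 8, so ε = (dL/dw)·(w/L) = (-1/24)·(72/8) = -0.375.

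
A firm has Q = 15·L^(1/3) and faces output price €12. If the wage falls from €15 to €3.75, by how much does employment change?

From P·MP_L = w with MP_L = 5·L^(-2/3), the labor demand is L(w) = (60/w)^(3/2).
At w = 15: L = 8. At w = 3.75: L = 64.
ΔL = 64 − 8 = 56.

ΔL = 56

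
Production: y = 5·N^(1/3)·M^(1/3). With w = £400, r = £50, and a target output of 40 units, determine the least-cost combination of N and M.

N* = 8, M* = 64

Cost minimization requires the marginal rate of technical substitution to equal the input-price ratio: MP_N/MP_M = w/r.
Here MP_N/MP_M = (1/3)·(M/N)/(1/3) = (M/N). Setting this equal to 400/50 = 8 gives M = 8N.
Substituting into y = 40: 5·N^(1/3)·(8N)^(1/3) = 40.
Solving, N = 8 and M = 64.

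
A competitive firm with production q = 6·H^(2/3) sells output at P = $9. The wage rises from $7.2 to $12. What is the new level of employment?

H* = 27

From P·MP_H = w with MP_H = 4·H^(-1/3), the labor demand is H(w) = (36/w)^(3).
At w = 7.2: H = 125. At w = 12: H = 27.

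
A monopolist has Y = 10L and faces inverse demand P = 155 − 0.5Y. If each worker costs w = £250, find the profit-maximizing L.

Marginal revenue from the inverse demand is MR = 155 − Y.
The marginal product is MP_L = 10.
A monopolist hires until marginal revenue product equals the wage: MR·MP_L = w.
(155 − 10L)·10 = 250, so L = 13.

L* = 13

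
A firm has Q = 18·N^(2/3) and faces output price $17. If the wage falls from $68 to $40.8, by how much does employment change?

ΔN = 98

From P·MP_N = w with MP_N = 12·N^(-1/3), the labor demand is N(w) = (204/w)^(3).
At w = 68: N = 27. At w = 40.8: N = 125.
ΔN = 125 − 27 = 98.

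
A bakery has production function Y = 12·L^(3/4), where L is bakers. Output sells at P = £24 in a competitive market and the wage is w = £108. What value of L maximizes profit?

L* = 16

MP_L = (3/4)·12·L^(-1/4) = 9·L^(-1/4).
Profit maximization for a price taker requires P·MP_L = w: 24·9·L^(-1/4) = 108.
So L^(-1/4) = 0.5, which gives L = 16.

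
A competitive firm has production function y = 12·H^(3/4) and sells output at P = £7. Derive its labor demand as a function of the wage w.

H(w) = (63/w)^(4)

MP_H = (3/4)·12·H^(-1/4) = 9·H^(-1/4).
Setting P·MP_H = w: 63·H^(-1/4) = w.
Solving for H: H^(-1/4) = w/63, so H = (63/w)^(4).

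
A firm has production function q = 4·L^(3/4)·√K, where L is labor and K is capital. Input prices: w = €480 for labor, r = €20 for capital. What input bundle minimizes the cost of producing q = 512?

L* = 16, K* = 256

Cost minimization requires the marginal rate of technical substitution to equal the input-price ratio: MP_L/MP_K = w/r.
Here MP_L/MP_K = (3/4)·(K/L)/(1/2) = 1.5·(K/L). Setting this equal to 480/20 = 24 gives K = 16L.
Substituting into q = 512: 4·L^(3/4)·(16L)^(1/2) = 512.
Solving, L = 16 and K = 256.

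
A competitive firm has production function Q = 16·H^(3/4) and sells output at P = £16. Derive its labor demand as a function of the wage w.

H(w) = (192/w)^(4)

MP_H = (3/4)·16·H^(-1/4) = 12·H^(-1/4).
Setting P·MP_H = w: 192·H^(-1/4) = w.
Solving for H: H^(-1/4) = w/192, so H = (192/w)^(4).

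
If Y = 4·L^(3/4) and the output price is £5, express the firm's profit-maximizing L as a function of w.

L(w) = 50625/w^(4)

MP_L = (3/4)·4·L^(-1/4) = 3·L^(-1/4).
Setting P·MP_L = w: 15·L^(-1/4) = w.
Solving for L: L^(-1/4) = w/15, so L = (15/w)^(4).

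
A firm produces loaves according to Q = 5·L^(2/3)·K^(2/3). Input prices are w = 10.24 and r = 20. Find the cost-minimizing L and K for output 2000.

Cost minimization requires the marginal rate of technical substitution to equal the input-price ratio: MP_L/MP_K = w/r.
Here MP_L/MP_K = (2/3)·(K/L)/(2/3) = (K/L). Setting this equal to 10.24/20 = 0.512 gives K = 0.512L.
Substituting into Q = 2000: 5·L^(2/3)·(0.512L)^(2/3) = 2000.
Solving, L = 125 and K = 64.

L* = 125, K* = 64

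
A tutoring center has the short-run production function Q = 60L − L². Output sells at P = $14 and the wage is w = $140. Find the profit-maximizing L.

The marginal product of L is MP_L = 60 − 2L.
A price-taking firm hires until the value of the marginal product equals the wage: P·MP_L = w, so 14·(60 − 2L) = 140.
Then 60 − 2L = 10, giving L = 25.

L* = 25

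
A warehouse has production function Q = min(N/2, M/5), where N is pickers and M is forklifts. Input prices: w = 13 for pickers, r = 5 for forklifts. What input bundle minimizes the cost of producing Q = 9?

N* = 18, M* = 45

With a fixed-proportions technology, the cost-minimizing bundle uses no slack in either input: N/2 = M/5 = Q.
So N = 2·9 = 18 and M = 5·9 = 45.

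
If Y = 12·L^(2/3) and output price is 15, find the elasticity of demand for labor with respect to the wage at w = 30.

MP_L = (2/3)·12·L^(-1/3), so P·MP_L = w gives 120·L^(-1/3) = w.
Solving, L(w) = (120/w)^(3). This is a constant-elasticity form: L ∝ w^(−3), so ε = −3.

ε = -3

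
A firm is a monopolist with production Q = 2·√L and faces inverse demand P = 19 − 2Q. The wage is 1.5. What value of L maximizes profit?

Marginal revenue from the inverse demand is MR = 19 − 4Q.
The marginal product is MP_L = L^(-1/2).
A monopolist hires until marginal revenue product equals the wage: MR·MP_L = w.
At L, Q = 2·√L. Substituting and solving: (19 − 8·√L)·L^(-1/2) = 1.5 gives L = 4.

L* = 4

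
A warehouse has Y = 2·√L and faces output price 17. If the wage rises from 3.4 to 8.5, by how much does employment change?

From P·MP_L = w with MP_L = L^(-1/2), the labor demand is L(w) = (17/w)^(2).
At w = 3.4: L = 25. At w = 8.5: L = 4.
ΔL = 4 − 25 = -21.

ΔL = -21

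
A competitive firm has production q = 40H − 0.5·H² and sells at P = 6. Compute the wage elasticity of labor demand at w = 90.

From P·MP_H = w with MP_H = 40 − H, labor demand is H(w) = 40 − w/6.
dH/dw = −1/(6) = -1/6.
At w = 90, H = 25, so ε = (dH/dw)·(w/H) = (-1/6)·(90/25) = -0.6.

ε = -0.6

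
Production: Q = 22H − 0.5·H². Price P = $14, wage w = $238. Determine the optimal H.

The marginal product of H is MP_H = 22 − H.
A price-taking firm hires until the value of the marginal product equals the wage: P·MP_H = w, so 14·(22 − H) = 238.
Then 22 − H = 17, giving H = 5.

H* = 5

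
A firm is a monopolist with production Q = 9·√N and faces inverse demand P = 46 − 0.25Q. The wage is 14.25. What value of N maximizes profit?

N* = 36

Marginal revenue from the inverse demand is MR = 46 − 0.5Q.
The marginal product is MP_N = 4.5·N^(-1/2).
A monopolist hires until marginal revenue product equals the wage: MR·MP_N = w.
At N, Q = 9·√N. Substituting and solving: (46 − 4.5·√N)·4.5·N^(-1/2) = 14.25 gives N = 36.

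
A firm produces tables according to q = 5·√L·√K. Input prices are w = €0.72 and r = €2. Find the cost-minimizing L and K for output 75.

L* = 25, K* = 9

Cost minimization requires the marginal rate of technical substitution to equal the input-price ratio: MP_L/MP_K = w/r.
Here MP_L/MP_K = (1/2)·(K/L)/(1/2) = (K/L). Setting this equal to 0.72/2 = 0.36 gives K = 0.36L.
Substituting into q = 75: 5·L^(1/2)·(0.36L)^(1/2) = 75.
Solving, L = 25 and K = 9.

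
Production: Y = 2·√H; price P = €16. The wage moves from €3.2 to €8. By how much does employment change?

From P·MP_H = w with MP_H = H^(-1/2), the labor demand is H(w) = (16/w)^(2).
At w = 3.2: H = 25. At w = 8: H = 4.
ΔH = 4 − 25 = -21.

ΔH = -21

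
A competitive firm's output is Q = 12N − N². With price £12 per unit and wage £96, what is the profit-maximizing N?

N* = 2

The marginal product of N is MP_N = 12 − 2N.
A price-taking firm hires until the value of the marginal product equals the wage: P·MP_N = w, so 12·(12 − 2N) = 96.
Then 12 − 2N = 8, giving N = 2.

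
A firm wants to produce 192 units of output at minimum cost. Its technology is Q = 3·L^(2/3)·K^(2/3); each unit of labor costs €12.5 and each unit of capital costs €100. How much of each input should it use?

L* = 64, K* = 8

Cost minimization requires the marginal rate of technical substitution to equal the input-price ratio: MP_L/MP_K = w/r.
Here MP_L/MP_K = (2/3)·(K/L)/(2/3) = (K/L). Setting this equal to 12.5/100 = 0.125 gives K = 0.125L.
Substituting into Q = 192: 3·L^(2/3)·(0.125L)^(2/3) = 192.
Solving, L = 64 and K = 8.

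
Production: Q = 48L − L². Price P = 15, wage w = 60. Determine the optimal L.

The marginal product of L is MP_L = 48 − 2L.
A price-taking firm hires until the value of the marginal product equals the wage: P·MP_L = w, so 15·(48 − 2L) = 60.
Then 48 − 2L = 4, giving L = 22.

L* = 22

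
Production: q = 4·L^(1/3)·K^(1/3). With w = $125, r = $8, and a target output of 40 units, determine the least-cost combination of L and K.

L* = 8, K* = 125

Cost minimization requires the marginal rate of technical substitution to equal the input-price ratio: MP_L/MP_K = w/r.
Here MP_L/MP_K = (1/3)·(K/L)/(1/3) = (K/L). Setting this equal to 125/8 = 15.625 gives K = 15.625L.
Substituting into q = 40: 4·L^(1/3)·(15.625L)^(1/3) = 40.
Solving, L = 8 and K = 125.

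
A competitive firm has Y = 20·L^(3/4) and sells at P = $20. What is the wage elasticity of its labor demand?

MP_L = (3/4)·20·L^(-1/4), so P·MP_L = w gives 300·L^(-1/4) = w.
Solving, L(w) = (300/w)^(4). This is a constant-elasticity form: L ∝ w^(−4), so ε = −4.

ε = -4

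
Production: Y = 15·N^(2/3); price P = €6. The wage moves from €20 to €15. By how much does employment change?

From P·MP_N = w with MP_N = 10·N^(-1/3), the labor demand is N(w) = (60/w)^(3).
At w = 20: N = 27. At w = 15: N = 64.
ΔN = 64 − 27 = 37.

ΔN = 37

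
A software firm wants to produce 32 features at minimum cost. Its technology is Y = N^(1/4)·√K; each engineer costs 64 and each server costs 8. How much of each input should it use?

N* = 16, K* = 256

Cost minimization requires the marginal rate of technical substitution to equal the input-price ratio: MP_N/MP_K = w/r.
Here MP_N/MP_K = (1/4)·(K/N)/(1/2) = 0.5·(K/N). Setting this equal to 64/8 = 8 gives K = 16N.
Substituting into Y = 32: N^(1/4)·(16N)^(1/2) = 32.
Solving, N = 16 and K = 256.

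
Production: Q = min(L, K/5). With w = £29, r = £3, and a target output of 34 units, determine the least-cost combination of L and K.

With a fixed-proportions technology, the cost-minimizing bundle uses no slack in either input: L = K/5 = Q.
So L = 34 and K = 5·34 = 170.

L* = 34, K* = 170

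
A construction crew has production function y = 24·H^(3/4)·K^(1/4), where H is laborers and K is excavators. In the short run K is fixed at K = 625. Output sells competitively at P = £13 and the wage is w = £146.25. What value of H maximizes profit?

With K = 625, MP_H = (3/4)·24·H^(-1/4)·625^(1/4) = 90·H^(-1/4).
Profit maximization for a price taker requires P·MP_H = w: 13·90·H^(-1/4) = 146.25.
So H^(-1/4) = 0.125, which gives H = 4096.

H* = 4096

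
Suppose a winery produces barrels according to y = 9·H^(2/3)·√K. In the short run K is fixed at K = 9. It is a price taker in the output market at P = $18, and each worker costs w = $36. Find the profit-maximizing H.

With K = 9, MP_H = (2/3)·9·H^(-1/3)·9^(1/2) = 18·H^(-1/3).
Profit maximization for a price taker requires P·MP_H = w: 18·18·H^(-1/3) = 36.
So H^(-1/3) = 1/9, which gives H = 729.

H* = 729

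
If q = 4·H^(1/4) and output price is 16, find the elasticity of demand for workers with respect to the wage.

MP_H = (1/4)·4·H^(-3/4), so P·MP_H = w gives 16·H^(-3/4) = w.
Solving, H(w) = (16/w)^(4/3). This is a constant-elasticity form: H ∝ w^(−4/3), so ε = −4/3.

ε = -4/3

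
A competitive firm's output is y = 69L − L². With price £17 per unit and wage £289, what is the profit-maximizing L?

The marginal product of L is MP_L = 69 − 2L.
A price-taking firm hires until the value of the marginal product equals the wage: P·MP_L = w, so 17·(69 − 2L) = 289.
Then 69 − 2L = 17, giving L = 26.

L* = 26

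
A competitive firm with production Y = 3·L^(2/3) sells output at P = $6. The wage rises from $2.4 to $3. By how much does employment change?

ΔL = -61

From P·MP_L = w with MP_L = 2·L^(-1/3), the labor demand is L(w) = (12/w)^(3).
At w = 2.4: L = 125. At w = 3: L = 64.
ΔL = 64 − 125 = -61.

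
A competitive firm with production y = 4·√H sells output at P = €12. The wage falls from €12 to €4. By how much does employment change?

ΔH = 32

From P·MP_H = w with MP_H = 2·H^(-1/2), the labor demand is H(w) = (24/w)^(2).
At w = 12: H = 4. At w = 4: H = 36.
ΔH = 36 − 4 = 32.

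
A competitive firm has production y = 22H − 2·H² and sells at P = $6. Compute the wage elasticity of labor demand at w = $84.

ε = -1.75

From P·MP_H = w with MP_H = 22 − 4H, labor demand is H(w) = (22 − w/6)/4.
dH/dw = −1/(24) = -1/24.
At w = 84, H = 2, so ε = (dH/dw)·(w/H) = (-1/24)·(84/2) = -1.75.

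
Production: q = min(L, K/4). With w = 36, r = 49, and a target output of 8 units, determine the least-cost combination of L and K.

L* = 8, K* = 32

With a fixed-proportions technology, the cost-minimizing bundle uses no slack in either input: L = K/4 = q.
So L = 8 and K = 4·8 = 32.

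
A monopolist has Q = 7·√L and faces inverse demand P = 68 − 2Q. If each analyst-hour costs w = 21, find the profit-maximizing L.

Marginal revenue from the inverse demand is MR = 68 − 4Q.
The marginal product is MP_L = 3.5·L^(-1/2).
A monopolist hires until marginal revenue product equals the wage: MR·MP_L = w.
At L, Q = 7·√L. Substituting and solving: (68 − 28·√L)·3.5·L^(-1/2) = 21 gives L = 4.

L* = 4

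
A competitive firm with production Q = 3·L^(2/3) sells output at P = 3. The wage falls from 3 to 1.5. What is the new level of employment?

L* = 64

From P·MP_L = w with MP_L = 2·L^(-1/3), the labor demand is L(w) = (6/w)^(3).
At w = 3: L = 8. At w = 1.5: L = 64.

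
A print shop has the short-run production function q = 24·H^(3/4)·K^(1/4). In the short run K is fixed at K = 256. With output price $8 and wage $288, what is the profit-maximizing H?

With K = 256, MP_H = (3/4)·24·H^(-1/4)·256^(1/4) = 72·H^(-1/4).
Profit maximization for a price taker requires P·MP_H = w: 8·72·H^(-1/4) = 288.
So H^(-1/4) = 0.5, which gives H = 16.

H* = 16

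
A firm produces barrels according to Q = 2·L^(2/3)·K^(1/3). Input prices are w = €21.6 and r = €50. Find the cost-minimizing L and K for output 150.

Cost minimization requires the marginal rate of technical substitution to equal the input-price ratio: MP_L/MP_K = w/r.
Here MP_L/MP_K = (2/3)·(K/L)/(1/3) = 2·(K/L). Setting this equal to 21.6/50 = 0.432 gives K = 0.216L.
Substituting into Q = 150: 2·L^(2/3)·(0.216L)^(1/3) = 150.
Solving, L = 125 and K = 27.

L* = 125, K* = 27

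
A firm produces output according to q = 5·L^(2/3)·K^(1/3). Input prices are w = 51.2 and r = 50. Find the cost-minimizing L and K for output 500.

Cost minimization requires the marginal rate of technical substitution to equal the input-price ratio: MP_L/MP_K = w/r.
Here MP_L/MP_K = (2/3)·(K/L)/(1/3) = 2·(K/L). Setting this equal to 51.2/50 = 1.024 gives K = 0.512L.
Substituting into q = 500: 5·L^(2/3)·(0.512L)^(1/3) = 500.
Solving, L = 125 and K = 64.

L* = 125, K* = 64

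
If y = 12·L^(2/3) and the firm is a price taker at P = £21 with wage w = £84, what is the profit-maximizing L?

L* = 8

MP_L = (2/3)·12·L^(-1/3) = 8·L^(-1/3).
Profit maximization for a price taker requires P·MP_L = w: 21·8·L^(-1/3) = 84.
So L^(-1/3) = 0.5, which gives L = 8.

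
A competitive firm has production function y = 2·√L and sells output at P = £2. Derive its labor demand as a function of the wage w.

L(w) = 4/w²

MP_L = (1/2)·2·L^(-1/2) = L^(-1/2).
Setting P·MP_L = w: 2·L^(-1/2) = w.
Solving for L: L^(-1/2) = w/2, so L = (2/w)^(2).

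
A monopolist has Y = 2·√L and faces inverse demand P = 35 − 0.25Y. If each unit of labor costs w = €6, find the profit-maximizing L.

Marginal revenue from the inverse demand is MR = 35 − 0.5Y.
The marginal product is MP_L = L^(-1/2).
A monopolist hires until marginal revenue product equals the wage: MR·MP_L = w.
At L, Y = 2·√L. Substituting and solving: (35 − √L)·L^(-1/2) = 6 gives L = 25.

L* = 25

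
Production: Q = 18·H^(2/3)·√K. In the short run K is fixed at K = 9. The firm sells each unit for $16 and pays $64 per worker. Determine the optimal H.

H* = 729

With K = 9, MP_H = (2/3)·18·H^(-1/3)·9^(1/2) = 36·H^(-1/3).
Profit maximization for a price taker requires P·MP_H = w: 16·36·H^(-1/3) = 64.
So H^(-1/3) = 1/9, which gives H = 729.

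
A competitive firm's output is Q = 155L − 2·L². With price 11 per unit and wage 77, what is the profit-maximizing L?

L* = 37

The marginal product of L is MP_L = 155 − 4L.
A price-taking firm hires until the value of the marginal product equals the wage: P·MP_L = w, so 11·(155 − 4L) = 77.
Then 155 − 4L = 7, giving L = 37.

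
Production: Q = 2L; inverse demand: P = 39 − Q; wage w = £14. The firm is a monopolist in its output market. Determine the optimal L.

L* = 8

Marginal revenue from the inverse demand is MR = 39 − 2Q.
The marginal product is MP_L = 2.
A monopolist hires until marginal revenue product equals the wage: MR·MP_L = w.
(39 − 4L)·2 = 14, so L = 8.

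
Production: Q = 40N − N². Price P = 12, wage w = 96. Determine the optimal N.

N* = 16

The marginal product of N is MP_N = 40 − 2N.
A price-taking firm hires until the value of the marginal product equals the wage: P·MP_N = w, so 12·(40 − 2N) = 96.
Then 40 − 2N = 8, giving N = 16.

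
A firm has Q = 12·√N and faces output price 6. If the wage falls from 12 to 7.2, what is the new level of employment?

From P·MP_N = w with MP_N = 6·N^(-1/2), the labor demand is N(w) = (36/w)^(2).
At w = 12: N = 9. At w = 7.2: N = 25.

N* = 25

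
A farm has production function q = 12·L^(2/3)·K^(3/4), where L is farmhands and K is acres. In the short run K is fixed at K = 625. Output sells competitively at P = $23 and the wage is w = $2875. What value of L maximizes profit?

L* = 512

With K = 625, MP_L = (2/3)·12·L^(-1/3)·625^(3/4) = 1000·L^(-1/3).
Profit maximization for a price taker requires P·MP_L = w: 23·1000·L^(-1/3) = 2875.
So L^(-1/3) = 0.125, which gives L = 512.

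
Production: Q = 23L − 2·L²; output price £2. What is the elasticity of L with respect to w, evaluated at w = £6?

From P·MP_L = w with MP_L = 23 − 4L, labor demand is L(w) = (23 − w/2)/4.
dL/dw = −1/(8) = -0.125.
At w = 6, L = 5, so ε = (dL/dw)·(w/L) = (-0.125)·(6/5) = -0.15.

ε = -0.15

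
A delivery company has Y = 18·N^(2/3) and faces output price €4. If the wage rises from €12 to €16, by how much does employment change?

ΔN = -37

From P·MP_N = w with MP_N = 12·N^(-1/3), the labor demand is N(w) = (48/w)^(3).
At w = 12: N = 64. At w = 16: N = 27.
ΔN = 27 − 64 = -37.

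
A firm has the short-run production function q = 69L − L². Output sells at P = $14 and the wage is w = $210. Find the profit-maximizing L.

The marginal product of L is MP_L = 69 − 2L.
A price-taking firm hires until the value of the marginal product equals the wage: P·MP_L = w, so 14·(69 − 2L) = 210.
Then 69 − 2L = 15, giving L = 27.

L* = 27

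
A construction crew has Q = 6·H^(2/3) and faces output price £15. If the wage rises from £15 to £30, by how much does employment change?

ΔH = -56

From P·MP_H = w with MP_H = 4·H^(-1/3), the labor demand is H(w) = (60/w)^(3).
At w = 15: H = 64. At w = 30: H = 8.
ΔH = 8 − 64 = -56.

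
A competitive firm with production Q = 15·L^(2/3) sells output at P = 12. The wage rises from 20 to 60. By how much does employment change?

From P·MP_L = w with MP_L = 10·L^(-1/3), the labor demand is L(w) = (120/w)^(3).
At w = 20: L = 216. At w = 60: L = 8.
ΔL = 8 − 216 = -208.

ΔL = -208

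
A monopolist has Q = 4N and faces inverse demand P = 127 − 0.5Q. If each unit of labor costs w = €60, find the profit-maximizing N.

N* = 28

Marginal revenue from the inverse demand is MR = 127 − Q.
The marginal product is MP_N = 4.
A monopolist hires until marginal revenue product equals the wage: MR·MP_N = w.
(127 − 4N)·4 = 60, so N = 28.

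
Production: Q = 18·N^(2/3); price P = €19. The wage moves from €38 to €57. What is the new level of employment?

From P·MP_N = w with MP_N = 12·N^(-1/3), the labor demand is N(w) = (228/w)^(3).
At w = 38: N = 216. At w = 57: N = 64.

N* = 64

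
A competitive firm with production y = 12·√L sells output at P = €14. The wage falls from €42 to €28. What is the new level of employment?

From P·MP_L = w with MP_L = 6·L^(-1/2), the labor demand is L(w) = (84/w)^(2).
At w = 42: L = 4. At w = 28: L = 9.

L* = 9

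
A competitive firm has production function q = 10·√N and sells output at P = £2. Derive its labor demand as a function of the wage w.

MP_N = (1/2)·10·N^(-1/2) = 5·N^(-1/2).
Setting P·MP_N = w: 10·N^(-1/2) = w.
Solving for N: N^(-1/2) = w/10, so N = (10/w)^(2).

N(w) = 100/w²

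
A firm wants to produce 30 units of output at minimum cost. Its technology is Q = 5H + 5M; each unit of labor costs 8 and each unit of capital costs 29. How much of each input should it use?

The inputs are perfect substitutes, so the firm uses whichever has the lower cost per unit of output.
Cost per unit of output via H is w/5 = 1.6; via M it is r/5 = 5.8. H is cheaper.
Producing Q = 30 with H alone: H = 6, M = 0.

H* = 6, M* = 0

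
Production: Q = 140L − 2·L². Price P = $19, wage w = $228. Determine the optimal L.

L* = 32

The marginal product of L is MP_L = 140 − 4L.
A price-taking firm hires until the value of the marginal product equals the wage: P·MP_L = w, so 19·(140 − 4L) = 228.
Then 140 − 4L = 12, giving L = 32.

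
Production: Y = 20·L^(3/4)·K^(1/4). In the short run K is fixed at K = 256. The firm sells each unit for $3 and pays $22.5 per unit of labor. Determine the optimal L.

L* = 4096

With K = 256, MP_L = (3/4)·20·L^(-1/4)·256^(1/4) = 60·L^(-1/4).
Profit maximization for a price taker requires P·MP_L = w: 3·60·L^(-1/4) = 22.5.
So L^(-1/4) = 0.125, which gives L = 4096.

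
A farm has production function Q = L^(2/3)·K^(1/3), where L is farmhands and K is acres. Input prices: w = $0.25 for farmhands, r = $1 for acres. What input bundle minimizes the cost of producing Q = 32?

L* = 64, K* = 8

Cost minimization requires the marginal rate of technical substitution to equal the input-price ratio: MP_L/MP_K = w/r.
Here MP_L/MP_K = (2/3)·(K/L)/(1/3) = 2·(K/L). Setting this equal to 0.25/1 = 0.25 gives K = 0.125L.
Substituting into Q = 32: L^(2/3)·(0.125L)^(1/3) = 32.
Solving, L = 64 and K = 8.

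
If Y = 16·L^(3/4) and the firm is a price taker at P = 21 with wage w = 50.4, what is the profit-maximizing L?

L* = 625

MP_L = (3/4)·16·L^(-1/4) = 12·L^(-1/4).
Profit maximization for a price taker requires P·MP_L = w: 21·12·L^(-1/4) = 50.4.
So L^(-1/4) = 0.2, which gives L = 625.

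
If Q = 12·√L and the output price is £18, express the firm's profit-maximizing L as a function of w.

MP_L = (1/2)·12·L^(-1/2) = 6·L^(-1/2).
Setting P·MP_L = w: 108·L^(-1/2) = w.
Solving for L: L^(-1/2) = w/108, so L = (108/w)^(2).

L(w) = 11664/w²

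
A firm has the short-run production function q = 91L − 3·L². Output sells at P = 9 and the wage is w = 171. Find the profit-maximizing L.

L* = 12

The marginal product of L is MP_L = 91 − 6L.
A price-taking firm hires until the value of the marginal product equals the wage: P·MP_L = w, so 9·(91 − 6L) = 171.
Then 91 − 6L = 19, giving L = 12.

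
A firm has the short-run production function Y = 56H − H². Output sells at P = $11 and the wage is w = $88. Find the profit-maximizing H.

The marginal product of H is MP_H = 56 − 2H.
A price-taking firm hires until the value of the marginal product equals the wage: P·MP_H = w, so 11·(56 − 2H) = 88.
Then 56 − 2H = 8, giving H = 24.

H* = 24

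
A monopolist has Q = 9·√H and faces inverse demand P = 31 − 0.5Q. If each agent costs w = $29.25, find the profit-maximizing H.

H* = 4

Marginal revenue from the inverse demand is MR = 31 − Q.
The marginal product is MP_H = 4.5·H^(-1/2).
A monopolist hires until marginal revenue product equals the wage: MR·MP_H = w.
At H, Q = 9·√H. Substituting and solving: (31 − 9·√H)·4.5·H^(-1/2) = 29.25 gives H = 4.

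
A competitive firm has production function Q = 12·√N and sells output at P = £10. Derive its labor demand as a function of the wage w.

N(w) = 3600/w²

MP_N = (1/2)·12·N^(-1/2) = 6·N^(-1/2).
Setting P·MP_N = w: 60·N^(-1/2) = w.
Solving for N: N^(-1/2) = w/60, so N = (60/w)^(2).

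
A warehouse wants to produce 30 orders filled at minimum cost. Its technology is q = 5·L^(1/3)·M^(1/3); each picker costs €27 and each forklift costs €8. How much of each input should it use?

Cost minimization requires the marginal rate of technical substitution to equal the input-price ratio: MP_L/MP_M = w/r.
Here MP_L/MP_M = (1/3)·(M/L)/(1/3) = (M/L). Setting this equal to 27/8 = 3.375 gives M = 3.375L.
Substituting into q = 30: 5·L^(1/3)·(3.375L)^(1/3) = 30.
Solving, L = 8 and M = 27.

L* = 8, M* = 27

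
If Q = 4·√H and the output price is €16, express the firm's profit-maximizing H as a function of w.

H(w) = 1024/w²

MP_H = (1/2)·4·H^(-1/2) = 2·H^(-1/2).
Setting P·MP_H = w: 32·H^(-1/2) = w.
Solving for H: H^(-1/2) = w/32, so H = (32/w)^(2).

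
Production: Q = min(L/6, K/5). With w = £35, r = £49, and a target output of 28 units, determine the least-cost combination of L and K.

L* = 168, K* = 140

With a fixed-proportions technology, the cost-minimizing bundle uses no slack in either input: L/6 = K/5 = Q.
So L = 6·28 = 168 and K = 5·28 = 140.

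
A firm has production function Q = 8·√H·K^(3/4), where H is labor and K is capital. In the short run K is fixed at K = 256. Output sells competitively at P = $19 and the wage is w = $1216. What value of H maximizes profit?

H* = 16

With K = 256, MP_H = (1/2)·8·H^(-1/2)·256^(3/4) = 256·H^(-1/2).
Profit maximization for a price taker requires P·MP_H = w: 19·256·H^(-1/2) = 1216.
So H^(-1/2) = 0.25, which gives H = 16.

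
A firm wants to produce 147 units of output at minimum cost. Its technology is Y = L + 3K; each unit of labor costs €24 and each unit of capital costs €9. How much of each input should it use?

L* = 0, K* = 49

The inputs are perfect substitutes, so the firm uses whichever has the lower cost per unit of output.
Cost per unit of output via L is 24; via K it is 3. K is cheaper.
Producing Y = 147 with K alone: L = 0, K = 49.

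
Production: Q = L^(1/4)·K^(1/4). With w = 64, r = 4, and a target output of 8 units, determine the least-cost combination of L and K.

L* = 16, K* = 256

Cost minimization requires the marginal rate of technical substitution to equal the input-price ratio: MP_L/MP_K = w/r.
Here MP_L/MP_K = (1/4)·(K/L)/(1/4) = (K/L). Setting this equal to 64/4 = 16 gives K = 16L.
Substituting into Q = 8: L^(1/4)·(16L)^(1/4) = 8.
Solving, L = 16 and K = 256.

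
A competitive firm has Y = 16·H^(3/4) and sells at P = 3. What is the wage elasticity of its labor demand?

MP_H = (3/4)·16·H^(-1/4), so P·MP_H = w gives 36·H^(-1/4) = w.
Solving, H(w) = (36/w)^(4). This is a constant-elasticity form: H ∝ w^(−4), so ε = −4.

ε = -4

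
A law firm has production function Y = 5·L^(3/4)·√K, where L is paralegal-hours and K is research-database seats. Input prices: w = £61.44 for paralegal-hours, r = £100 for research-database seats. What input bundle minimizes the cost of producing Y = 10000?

L* = 625, K* = 256

Cost minimization requires the marginal rate of technical substitution to equal the input-price ratio: MP_L/MP_K = w/r.
Here MP_L/MP_K = (3/4)·(K/L)/(1/2) = 1.5·(K/L). Setting this equal to 61.44/100 = 0.6144 gives K = 0.4096L.
Substituting into Y = 10000: 5·L^(3/4)·(0.4096L)^(1/2) = 10000.
Solving, L = 625 and K = 256.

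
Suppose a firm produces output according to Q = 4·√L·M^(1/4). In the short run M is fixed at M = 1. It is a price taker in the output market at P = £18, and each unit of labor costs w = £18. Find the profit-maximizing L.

L* = 4

With M = 1, MP_L = (1/2)·4·L^(-1/2)·1^(1/4) = 2·L^(-1/2).
Profit maximization for a price taker requires P·MP_L = w: 18·2·L^(-1/2) = 18.
So L^(-1/2) = 0.5, which gives L = 4.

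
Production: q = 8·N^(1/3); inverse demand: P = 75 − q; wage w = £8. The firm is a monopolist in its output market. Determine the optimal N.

Marginal revenue from the inverse demand is MR = 75 − 2q.
The marginal product is MP_N = (8/3)·N^(-2/3).
A monopolist hires until marginal revenue product equals the wage: MR·MP_N = w.
At N, q = 8·N^(1/3). Substituting and solving: (75 − 16·N^(1/3))·(8/3)·N^(-2/3) = 8 gives N = 27.

N* = 27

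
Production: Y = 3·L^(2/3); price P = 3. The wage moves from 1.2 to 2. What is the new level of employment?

From P·MP_L = w with MP_L = 2·L^(-1/3), the labor demand is L(w) = (6/w)^(3).
At w = 1.2: L = 125. At w = 2: L = 27.

L* = 27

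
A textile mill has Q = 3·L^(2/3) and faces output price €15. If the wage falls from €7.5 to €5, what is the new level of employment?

From P·MP_L = w with MP_L = 2·L^(-1/3), the labor demand is L(w) = (30/w)^(3).
At w = 7.5: L = 64. At w = 5: L = 216.

L* = 216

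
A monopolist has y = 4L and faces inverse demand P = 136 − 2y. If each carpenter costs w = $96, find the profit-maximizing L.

L* = 7

Marginal revenue from the inverse demand is MR = 136 − 4y.
The marginal product is MP_L = 4.
A monopolist hires until marginal revenue product equals the wage: MR·MP_L = w.
(136 − 16L)·4 = 96, so L = 7.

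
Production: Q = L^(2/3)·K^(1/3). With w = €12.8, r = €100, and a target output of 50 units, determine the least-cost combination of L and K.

L* = 125, K* = 8

Cost minimization requires the marginal rate of technical substitution to equal the input-price ratio: MP_L/MP_K = w/r.
Here MP_L/MP_K = (2/3)·(K/L)/(1/3) = 2·(K/L). Setting this equal to 12.8/100 = 0.128 gives K = 0.064L.
Substituting into Q = 50: L^(2/3)·(0.064L)^(1/3) = 50.
Solving, L = 125 and K = 8.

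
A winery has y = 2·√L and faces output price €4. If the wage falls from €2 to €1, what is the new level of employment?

From P·MP_L = w with MP_L = L^(-1/2), the labor demand is L(w) = (4/w)^(2).
At w = 2: L = 4. At w = 1: L = 16.

L* = 16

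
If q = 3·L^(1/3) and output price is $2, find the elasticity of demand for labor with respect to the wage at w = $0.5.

MP_L = (1/3)·3·L^(-2/3), so P·MP_L = w gives 2·L^(-2/3) = w.
Solving, L(w) = (2/w)^(3/2). This is a constant-elasticity form: L ∝ w^(−3/2), so ε = −3/2.

ε = -1.5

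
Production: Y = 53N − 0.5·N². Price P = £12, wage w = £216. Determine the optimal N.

The marginal product of N is MP_N = 53 − N.
A price-taking firm hires until the value of the marginal product equals the wage: P·MP_N = w, so 12·(53 − N) = 216.
Then 53 − N = 18, giving N = 35.

N* = 35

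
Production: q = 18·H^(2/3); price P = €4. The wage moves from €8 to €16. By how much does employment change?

ΔH = -189

From P·MP_H = w with MP_H = 12·H^(-1/3), the labor demand is H(w) = (48/w)^(3).
At w = 8: H = 216. At w = 16: H = 27.
ΔH = 27 − 216 = -189.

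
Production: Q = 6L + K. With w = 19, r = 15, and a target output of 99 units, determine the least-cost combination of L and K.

L* = 16.5, K* = 0

The inputs are perfect substitutes, so the firm uses whichever has the lower cost per unit of output.
Cost per unit of output via L is 19/6; via K it is 15. L is cheaper.
Producing Q = 99 with L alone: L = 16.5, K = 0.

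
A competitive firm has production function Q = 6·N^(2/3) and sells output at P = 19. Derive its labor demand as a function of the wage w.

N(w) = 438976/w³

MP_N = (2/3)·6·N^(-1/3) = 4·N^(-1/3).
Setting P·MP_N = w: 76·N^(-1/3) = w.
Solving for N: N^(-1/3) = w/76, so N = (76/w)^(3).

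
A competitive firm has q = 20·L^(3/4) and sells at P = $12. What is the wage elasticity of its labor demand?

ε = -4

MP_L = (3/4)·20·L^(-1/4), so P·MP_L = w gives 180·L^(-1/4) = w.
Solving, L(w) = (180/w)^(4). This is a constant-elasticity form: L ∝ w^(−4), so ε = −4.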